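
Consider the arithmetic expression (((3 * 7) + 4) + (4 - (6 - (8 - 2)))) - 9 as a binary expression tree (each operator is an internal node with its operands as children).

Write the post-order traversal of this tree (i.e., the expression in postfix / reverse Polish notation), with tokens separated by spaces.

Post-order on an expression tree gives postfix notation: for each operator, emit left operand, right operand, then the operator.

3 7 * 4 + 4 6 8 2 - - - + 9 -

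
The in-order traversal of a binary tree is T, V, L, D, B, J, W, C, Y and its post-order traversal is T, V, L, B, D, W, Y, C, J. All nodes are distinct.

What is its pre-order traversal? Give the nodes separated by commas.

The last element of post-order is the root; it splits in-order into left and right subtrees.
Root J: left subtree has 5 nodes {T, V, L, D, B}, right has 3 {W, C, Y}.
  Root D: left subtree has 3 nodes {T, V, L}, right has 1 {B}.
    Root L: left subtree has 2 nodes {T, V}, right has 0 { }.
      Root V: left subtree has 1 node {T}, right has 0 { }.
  Root C: left subtree has 1 node {W}, right has 1 {Y}.

J, D, L, V, T, B, C, W, Y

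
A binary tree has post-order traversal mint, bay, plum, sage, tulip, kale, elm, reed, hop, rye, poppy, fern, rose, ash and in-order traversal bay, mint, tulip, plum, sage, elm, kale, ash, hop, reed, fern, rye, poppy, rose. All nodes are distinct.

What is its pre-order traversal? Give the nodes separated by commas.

The last element of post-order is the root; it splits in-order into left and right subtrees.
Root ash: left subtree has 7 nodes {bay, mint, tulip, plum, sage, elm, kale}, right has 6 {hop, reed, fern, rye, poppy, rose}.
  Root elm: left subtree has 5 nodes {bay, mint, tulip, plum, sage}, right has 1 {kale}.
    Root tulip: left subtree has 2 nodes {bay, mint}, right has 2 {plum, sage}.
      Root bay: left subtree has 0 nodes { }, right has 1 {mint}.
      Root sage: left subtree has 1 node {plum}, right has 0 { }.
  Root rose: left subtree has 5 nodes {hop, reed, fern, rye, poppy}, right has 0 { }.
    Root fern: left subtree has 2 nodes {hop, reed}, right has 2 {rye, poppy}.
      Root hop: left subtree has 0 nodes { }, right has 1 {reed}.
      Root poppy: left subtree has 1 node {rye}, right has 0 { }.

ash, elm, tulip, bay, mint, sage, plum, kale, rose, fern, hop, reed, poppy, rye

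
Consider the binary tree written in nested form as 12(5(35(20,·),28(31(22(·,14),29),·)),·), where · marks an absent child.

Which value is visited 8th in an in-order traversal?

In-order visits the left subtree, then the node, then the right subtree.
At 12: go left to 5.
  At 5: go left to 35.
    At 35: go left to 20.
      20 is a leaf — visit 20.
    Visit 35.
    At 35: no right child.
  Visit 5.
  At 5: go right to 28.
    At 28: go left to 31.
      At 31: go left to 22.
        At 22: no left child.
        Visit 22.
        At 22: go right to 14.
          14 is a leaf — visit 14.
      Visit 31.
      At 31: go right to 29.
        29 is a leaf — visit 29.
    Visit 28.
    At 28: no right child.
Visit 12.
At 12: no right child.
Full in-order sequence: 20, 35, 5, 22, 14, 31, 29, 28, 12.

28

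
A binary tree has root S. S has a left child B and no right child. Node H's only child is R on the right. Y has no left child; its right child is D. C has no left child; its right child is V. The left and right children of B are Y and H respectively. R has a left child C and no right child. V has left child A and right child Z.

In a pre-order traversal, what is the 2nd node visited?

Pre-order visits the node, then its left subtree, then its right subtree.
Visit S.
At S: go left to B.
  Visit B.
  At B: go left to Y.
    Visit Y.
    At Y: no left child.
    At Y: go right to D.
      D is a leaf — visit D.
  At B: go right to H.
    Visit H.
    At H: no left child.
    At H: go right to R.
      Visit R.
      At R: go left to C.
        Visit C.
        At C: no left child.
        At C: go right to V.
          Visit V.
          At V: go left to A.
            A is a leaf — visit A.
          At V: go right to Z.
            Z is a leaf — visit Z.
      At R: no right child.
At S: no right child.
Full pre-order sequence: S, B, Y, D, H, R, C, V, A, Z.

B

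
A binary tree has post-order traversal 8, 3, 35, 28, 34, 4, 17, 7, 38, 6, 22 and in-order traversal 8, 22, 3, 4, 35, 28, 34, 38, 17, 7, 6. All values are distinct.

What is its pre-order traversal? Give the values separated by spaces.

The last element of post-order is the root; it splits in-order into left and right subtrees.
Root 22: left subtree has 1 node {8}, right has 9 {3, 4, 35, 28, 34, 38, 17, 7, 6}.
  Root 6: left subtree has 8 nodes {3, 4, 35, 28, 34, 38, 17, 7}, right has 0 { }.
    Root 38: left subtree has 5 nodes {3, 4, 35, 28, 34}, right has 2 {17, 7}.
      Root 4: left subtree has 1 node {3}, right has 3 {35, 28, 34}.
        Root 34: left subtree has 2 nodes {35, 28}, right has 0 { }.
          Root 28: left subtree has 1 node {35}, right has 0 { }.
      Root 7: left subtree has 1 node {17}, right has 0 { }.

22 8 6 38 4 3 34 28 35 7 17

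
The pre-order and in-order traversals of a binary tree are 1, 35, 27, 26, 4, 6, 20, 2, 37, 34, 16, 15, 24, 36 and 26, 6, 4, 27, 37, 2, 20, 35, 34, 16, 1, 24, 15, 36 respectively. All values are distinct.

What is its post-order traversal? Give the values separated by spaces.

The first element of pre-order is the root; it splits in-order into left and right subtrees.
Root 1: left subtree has 10 nodes {26, 6, 4, 27, 37, 2, 20, 35, 34, 16}, right has 3 {24, 15, 36}.
  Root 35: left subtree has 7 nodes {26, 6, 4, 27, 37, 2, 20}, right has 2 {34, 16}.
    Root 27: left subtree has 3 nodes {26, 6, 4}, right has 3 {37, 2, 20}.
      Root 26: left subtree has 0 nodes { }, right has 2 {6, 4}.
        Root 4: left subtree has 1 node {6}, right has 0 { }.
      Root 20: left subtree has 2 nodes {37, 2}, right has 0 { }.
        Root 2: left subtree has 1 node {37}, right has 0 { }.
    Root 34: left subtree has 0 nodes { }, right has 1 {16}.
  Root 15: left subtree has 1 node {24}, right has 1 {36}.

6 4 26 37 2 20 27 16 34 35 24 36 15 1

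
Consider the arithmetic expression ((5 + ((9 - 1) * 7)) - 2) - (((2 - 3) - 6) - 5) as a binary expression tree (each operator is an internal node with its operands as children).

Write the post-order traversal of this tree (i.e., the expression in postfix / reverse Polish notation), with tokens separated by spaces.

Post-order on an expression tree gives postfix notation: for each operator, emit left operand, right operand, then the operator.

5 9 1 - 7 * + 2 - 2 3 - 6 - 5 - -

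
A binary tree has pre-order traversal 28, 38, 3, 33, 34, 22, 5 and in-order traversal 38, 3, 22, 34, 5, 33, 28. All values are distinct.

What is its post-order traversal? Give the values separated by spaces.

The first element of pre-order is the root; it splits in-order into left and right subtrees.
Root 28: left subtree has 6 nodes {38, 3, 22, 34, 5, 33}, right has 0 { }.
  Root 38: left subtree has 0 nodes { }, right has 5 {3, 22, 34, 5, 33}.
    Root 3: left subtree has 0 nodes { }, right has 4 {22, 34, 5, 33}.
      Root 33: left subtree has 3 nodes {22, 34, 5}, right has 0 { }.
        Root 34: left subtree has 1 node {22}, right has 1 {5}.

22 5 34 33 3 38 28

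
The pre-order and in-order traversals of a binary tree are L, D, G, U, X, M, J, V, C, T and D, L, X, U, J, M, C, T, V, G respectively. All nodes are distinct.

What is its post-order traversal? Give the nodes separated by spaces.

D X J T C V M U G L

The first element of pre-order is the root; it splits in-order into left and right subtrees.
Root L: left subtree has 1 node {D}, right has 8 {X, U, J, M, C, T, V, G}.
  Root G: left subtree has 7 nodes {X, U, J, M, C, T, V}, right has 0 { }.
    Root U: left subtree has 1 node {X}, right has 5 {J, M, C, T, V}.
      Root M: left subtree has 1 node {J}, right has 3 {C, T, V}.
        Root V: left subtree has 2 nodes {C, T}, right has 0 { }.
          Root C: left subtree has 0 nodes { }, right has 1 {T}.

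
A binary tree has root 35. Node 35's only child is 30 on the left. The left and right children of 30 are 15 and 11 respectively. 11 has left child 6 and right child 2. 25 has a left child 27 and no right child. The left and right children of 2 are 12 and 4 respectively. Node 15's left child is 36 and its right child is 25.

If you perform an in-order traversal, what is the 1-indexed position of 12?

In-order visits the left subtree, then the node, then the right subtree.
At 35: go left to 30.
  At 30: go left to 15.
    At 15: go left to 36.
      36 is a leaf — visit 36.
    Visit 15.
    At 15: go right to 25.
      At 25: go left to 27.
        27 is a leaf — visit 27.
      Visit 25.
      At 25: no right child.
  Visit 30.
  At 30: go right to 11.
    At 11: go left to 6.
      6 is a leaf — visit 6.
    Visit 11.
    At 11: go right to 2.
      At 2: go left to 12.
        12 is a leaf — visit 12.
      Visit 2.
      At 2: go right to 4.
        4 is a leaf — visit 4.
Visit 35.
At 35: no right child.
Full in-order sequence: 36, 15, 27, 25, 30, 6, 11, 12, 2, 4, 35.

8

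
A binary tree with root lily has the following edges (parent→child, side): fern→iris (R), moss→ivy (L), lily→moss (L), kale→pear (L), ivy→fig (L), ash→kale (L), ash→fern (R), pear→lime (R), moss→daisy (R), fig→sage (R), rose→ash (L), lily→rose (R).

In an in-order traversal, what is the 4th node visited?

In-order visits the left subtree, then the node, then the right subtree.
At lily: go left to moss.
  At moss: go left to ivy.
    At ivy: go left to fig.
      At fig: no left child.
      Visit fig.
      At fig: go right to sage.
        sage is a leaf — visit sage.
    Visit ivy.
    At ivy: no right child.
  Visit moss.
  At moss: go right to daisy.
    daisy is a leaf — visit daisy.
Visit lily.
At lily: go right to rose.
  At rose: go left to ash.
    At ash: go left to kale.
      At kale: go left to pear.
        At pear: no left child.
        Visit pear.
        At pear: go right to lime.
          lime is a leaf — visit lime.
      Visit kale.
      At kale: no right child.
    Visit ash.
    At ash: go right to fern.
      At fern: no left child.
      Visit fern.
      At fern: go right to iris.
        iris is a leaf — visit iris.
  Visit rose.
  At rose: no right child.
Full in-order sequence: fig, sage, ivy, moss, daisy, lily, pear, lime, kale, ash, fern, iris, rose.

moss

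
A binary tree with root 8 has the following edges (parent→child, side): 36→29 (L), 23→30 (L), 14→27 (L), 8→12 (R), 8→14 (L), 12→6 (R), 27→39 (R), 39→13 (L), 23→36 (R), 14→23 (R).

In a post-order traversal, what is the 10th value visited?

Post-order visits the left subtree, then the right subtree, then the node.
At 8: go left to 14.
  At 14: go left to 27.
    At 27: no left child.
    At 27: go right to 39.
      At 39: go left to 13.
        13 is a leaf — visit 13.
      At 39: no right child.
      Visit 39.
    Visit 27.
  At 14: go right to 23.
    At 23: go left to 30.
      30 is a leaf — visit 30.
    At 23: go right to 36.
      At 36: go left to 29.
        29 is a leaf — visit 29.
      At 36: no right child.
      Visit 36.
    Visit 23.
  Visit 14.
At 8: go right to 12.
  At 12: no left child.
  At 12: go right to 6.
    6 is a leaf — visit 6.
  Visit 12.
Visit 8.
Full post-order sequence: 13, 39, 27, 30, 29, 36, 23, 14, 6, 12, 8.

12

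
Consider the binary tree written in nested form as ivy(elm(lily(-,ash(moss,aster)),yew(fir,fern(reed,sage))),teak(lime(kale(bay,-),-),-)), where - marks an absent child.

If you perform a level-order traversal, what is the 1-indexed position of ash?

Level-order visits nodes level by level from the root, left to right within each level.
Level 0: ivy
Level 1: elm, teak
Level 2: lily, yew, lime
Level 3: ash, fir, fern, kale
Level 4: moss, aster, reed, sage, bay
Full level-order sequence: ivy, elm, teak, lily, yew, lime, ash, fir, fern, kale, moss, aster, reed, sage, bay.

7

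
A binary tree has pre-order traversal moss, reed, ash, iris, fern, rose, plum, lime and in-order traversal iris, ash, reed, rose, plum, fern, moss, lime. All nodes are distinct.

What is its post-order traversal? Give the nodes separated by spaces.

The first element of pre-order is the root; it splits in-order into left and right subtrees.
Root moss: left subtree has 6 nodes {iris, ash, reed, rose, plum, fern}, right has 1 {lime}.
  Root reed: left subtree has 2 nodes {iris, ash}, right has 3 {rose, plum, fern}.
    Root ash: left subtree has 1 node {iris}, right has 0 { }.
    Root fern: left subtree has 2 nodes {rose, plum}, right has 0 { }.
      Root rose: left subtree has 0 nodes { }, right has 1 {plum}.

iris ash plum rose fern reed lime moss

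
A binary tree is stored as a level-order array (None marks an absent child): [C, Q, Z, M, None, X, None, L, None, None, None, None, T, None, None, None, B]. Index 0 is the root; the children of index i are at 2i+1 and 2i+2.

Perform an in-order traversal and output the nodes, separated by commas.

In-order visits the left subtree, then the node, then the right subtree.
At C: go left to Q.
  At Q: go left to M.
    At M: go left to L.
      At L: no left child.
      Visit L.
      At L: go right to B.
        B is a leaf — visit B.
    Visit M.
    At M: no right child.
  Visit Q.
  At Q: no right child.
Visit C.
At C: go right to Z.
  At Z: go left to X.
    At X: no left child.
    Visit X.
    At X: go right to T.
      T is a leaf — visit T.
  Visit Z.
  At Z: no right child.

L, B, M, Q, C, X, T, Z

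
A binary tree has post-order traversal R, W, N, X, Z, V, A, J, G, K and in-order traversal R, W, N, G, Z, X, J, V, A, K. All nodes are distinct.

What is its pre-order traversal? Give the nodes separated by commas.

K, G, N, W, R, J, Z, X, A, V

The last element of post-order is the root; it splits in-order into left and right subtrees.
Root K: left subtree has 9 nodes {R, W, N, G, Z, X, J, V, A}, right has 0 { }.
  Root G: left subtree has 3 nodes {R, W, N}, right has 5 {Z, X, J, V, A}.
    Root N: left subtree has 2 nodes {R, W}, right has 0 { }.
      Root W: left subtree has 1 node {R}, right has 0 { }.
    Root J: left subtree has 2 nodes {Z, X}, right has 2 {V, A}.
      Root Z: left subtree has 0 nodes { }, right has 1 {X}.
      Root A: left subtree has 1 node {V}, right has 0 { }.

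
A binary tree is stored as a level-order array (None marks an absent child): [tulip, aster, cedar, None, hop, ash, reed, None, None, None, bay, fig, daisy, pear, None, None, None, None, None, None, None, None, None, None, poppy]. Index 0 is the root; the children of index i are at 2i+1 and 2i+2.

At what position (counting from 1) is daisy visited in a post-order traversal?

6

Post-order visits the left subtree, then the right subtree, then the node.
At tulip: go left to aster.
  At aster: no left child.
  At aster: go right to hop.
    At hop: no left child.
    At hop: go right to bay.
      bay is a leaf — visit bay.
    Visit hop.
  Visit aster.
At tulip: go right to cedar.
  At cedar: go left to ash.
    At ash: go left to fig.
      At fig: no left child.
      At fig: go right to poppy.
        poppy is a leaf — visit poppy.
      Visit fig.
    At ash: go right to daisy.
      daisy is a leaf — visit daisy.
    Visit ash.
  At cedar: go right to reed.
    At reed: go left to pear.
      pear is a leaf — visit pear.
    At reed: no right child.
    Visit reed.
  Visit cedar.
Visit tulip.
Full post-order sequence: bay, hop, aster, poppy, fig, daisy, ash, pear, reed, cedar, tulip.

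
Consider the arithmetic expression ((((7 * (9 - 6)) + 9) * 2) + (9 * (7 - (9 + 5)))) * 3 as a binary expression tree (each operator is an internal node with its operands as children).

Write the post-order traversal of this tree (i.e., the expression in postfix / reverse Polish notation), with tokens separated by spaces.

Post-order on an expression tree gives postfix notation: for each operator, emit left operand, right operand, then the operator.

7 9 6 - * 9 + 2 * 9 7 9 5 + - * + 3 *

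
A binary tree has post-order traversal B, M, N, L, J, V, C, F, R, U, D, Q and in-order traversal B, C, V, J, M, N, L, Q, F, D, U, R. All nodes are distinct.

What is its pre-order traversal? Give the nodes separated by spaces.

The last element of post-order is the root; it splits in-order into left and right subtrees.
Root Q: left subtree has 7 nodes {B, C, V, J, M, N, L}, right has 4 {F, D, U, R}.
  Root C: left subtree has 1 node {B}, right has 5 {V, J, M, N, L}.
    Root V: left subtree has 0 nodes { }, right has 4 {J, M, N, L}.
      Root J: left subtree has 0 nodes { }, right has 3 {M, N, L}.
        Root L: left subtree has 2 nodes {M, N}, right has 0 { }.
          Root N: left subtree has 1 node {M}, right has 0 { }.
  Root D: left subtree has 1 node {F}, right has 2 {U, R}.
    Root U: left subtree has 0 nodes { }, right has 1 {R}.

Q C B V J L N M D F U R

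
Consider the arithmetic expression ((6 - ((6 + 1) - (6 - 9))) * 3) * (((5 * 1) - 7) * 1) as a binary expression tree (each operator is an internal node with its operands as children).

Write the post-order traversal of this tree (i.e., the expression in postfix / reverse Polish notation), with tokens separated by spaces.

6 6 1 + 6 9 - - - 3 * 5 1 * 7 - 1 * *

Post-order on an expression tree gives postfix notation: for each operator, emit left operand, right operand, then the operator.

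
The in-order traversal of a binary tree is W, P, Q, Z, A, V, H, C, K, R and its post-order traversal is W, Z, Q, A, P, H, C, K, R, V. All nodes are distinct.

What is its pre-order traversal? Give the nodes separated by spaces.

V P W A Q Z R K C H

The last element of post-order is the root; it splits in-order into left and right subtrees.
Root V: left subtree has 5 nodes {W, P, Q, Z, A}, right has 4 {H, C, K, R}.
  Root P: left subtree has 1 node {W}, right has 3 {Q, Z, A}.
    Root A: left subtree has 2 nodes {Q, Z}, right has 0 { }.
      Root Q: left subtree has 0 nodes { }, right has 1 {Z}.
  Root R: left subtree has 3 nodes {H, C, K}, right has 0 { }.
    Root K: left subtree has 2 nodes {H, C}, right has 0 { }.
      Root C: left subtree has 1 node {H}, right has 0 { }.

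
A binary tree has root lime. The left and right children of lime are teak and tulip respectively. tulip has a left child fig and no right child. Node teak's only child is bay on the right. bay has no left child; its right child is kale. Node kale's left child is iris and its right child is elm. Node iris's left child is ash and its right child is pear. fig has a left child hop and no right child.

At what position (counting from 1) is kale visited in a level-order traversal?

Level-order visits nodes level by level from the root, left to right within each level.
Level 0: lime
Level 1: teak, tulip
Level 2: bay, fig
Level 3: kale, hop
Level 4: iris, elm
Level 5: ash, pear
Full level-order sequence: lime, teak, tulip, bay, fig, kale, hop, iris, elm, ash, pear.

6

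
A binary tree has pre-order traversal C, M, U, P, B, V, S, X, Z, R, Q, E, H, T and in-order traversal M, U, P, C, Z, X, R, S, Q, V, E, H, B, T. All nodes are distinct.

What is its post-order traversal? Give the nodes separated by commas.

P, U, M, Z, R, X, Q, S, H, E, V, T, B, C

The first element of pre-order is the root; it splits in-order into left and right subtrees.
Root C: left subtree has 3 nodes {M, U, P}, right has 10 {Z, X, R, S, Q, V, E, H, B, T}.
  Root M: left subtree has 0 nodes { }, right has 2 {U, P}.
    Root U: left subtree has 0 nodes { }, right has 1 {P}.
  Root B: left subtree has 8 nodes {Z, X, R, S, Q, V, E, H}, right has 1 {T}.
    Root V: left subtree has 5 nodes {Z, X, R, S, Q}, right has 2 {E, H}.
      Root S: left subtree has 3 nodes {Z, X, R}, right has 1 {Q}.
        Root X: left subtree has 1 node {Z}, right has 1 {R}.
      Root E: left subtree has 0 nodes { }, right has 1 {H}.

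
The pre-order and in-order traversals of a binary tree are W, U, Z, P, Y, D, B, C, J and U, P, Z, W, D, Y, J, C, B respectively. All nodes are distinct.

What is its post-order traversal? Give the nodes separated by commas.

The first element of pre-order is the root; it splits in-order into left and right subtrees.
Root W: left subtree has 3 nodes {U, P, Z}, right has 5 {D, Y, J, C, B}.
  Root U: left subtree has 0 nodes { }, right has 2 {P, Z}.
    Root Z: left subtree has 1 node {P}, right has 0 { }.
  Root Y: left subtree has 1 node {D}, right has 3 {J, C, B}.
    Root B: left subtree has 2 nodes {J, C}, right has 0 { }.
      Root C: left subtree has 1 node {J}, right has 0 { }.

P, Z, U, D, J, C, B, Y, W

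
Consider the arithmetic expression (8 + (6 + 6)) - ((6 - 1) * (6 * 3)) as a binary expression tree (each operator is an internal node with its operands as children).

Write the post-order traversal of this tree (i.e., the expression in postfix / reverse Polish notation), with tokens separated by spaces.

8 6 6 + + 6 1 - 6 3 * * -

Post-order on an expression tree gives postfix notation: for each operator, emit left operand, right operand, then the operator.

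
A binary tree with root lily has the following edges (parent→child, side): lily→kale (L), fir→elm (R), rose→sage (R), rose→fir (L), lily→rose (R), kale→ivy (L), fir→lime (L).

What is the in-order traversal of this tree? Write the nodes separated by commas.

ivy, kale, lily, lime, fir, elm, rose, sage

In-order visits the left subtree, then the node, then the right subtree.
At lily: go left to kale.
  At kale: go left to ivy.
    ivy is a leaf — visit ivy.
  Visit kale.
  At kale: no right child.
Visit lily.
At lily: go right to rose.
  At rose: go left to fir.
    At fir: go left to lime.
      lime is a leaf — visit lime.
    Visit fir.
    At fir: go right to elm.
      elm is a leaf — visit elm.
  Visit rose.
  At rose: go right to sage.
    sage is a leaf — visit sage.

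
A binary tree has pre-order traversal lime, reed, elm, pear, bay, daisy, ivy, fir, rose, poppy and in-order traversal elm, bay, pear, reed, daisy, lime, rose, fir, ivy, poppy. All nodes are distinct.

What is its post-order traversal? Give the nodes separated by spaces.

The first element of pre-order is the root; it splits in-order into left and right subtrees.
Root lime: left subtree has 5 nodes {elm, bay, pear, reed, daisy}, right has 4 {rose, fir, ivy, poppy}.
  Root reed: left subtree has 3 nodes {elm, bay, pear}, right has 1 {daisy}.
    Root elm: left subtree has 0 nodes { }, right has 2 {bay, pear}.
      Root pear: left subtree has 1 node {bay}, right has 0 { }.
  Root ivy: left subtree has 2 nodes {rose, fir}, right has 1 {poppy}.
    Root fir: left subtree has 1 node {rose}, right has 0 { }.

bay pear elm daisy reed rose fir poppy ivy lime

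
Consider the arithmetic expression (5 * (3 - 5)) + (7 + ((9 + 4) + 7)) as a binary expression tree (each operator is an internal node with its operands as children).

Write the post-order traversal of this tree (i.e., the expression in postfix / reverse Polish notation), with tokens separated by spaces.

Post-order on an expression tree gives postfix notation: for each operator, emit left operand, right operand, then the operator.

5 3 5 - * 7 9 4 + 7 + + +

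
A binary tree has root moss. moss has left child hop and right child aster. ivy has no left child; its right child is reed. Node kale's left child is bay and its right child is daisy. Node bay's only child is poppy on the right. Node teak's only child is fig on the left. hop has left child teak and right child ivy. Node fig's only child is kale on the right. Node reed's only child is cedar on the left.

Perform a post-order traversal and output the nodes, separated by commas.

Post-order visits the left subtree, then the right subtree, then the node.
At moss: go left to hop.
  At hop: go left to teak.
    At teak: go left to fig.
      At fig: no left child.
      At fig: go right to kale.
        At kale: go left to bay.
          At bay: no left child.
          At bay: go right to poppy.
            poppy is a leaf — visit poppy.
          Visit bay.
        At kale: go right to daisy.
          daisy is a leaf — visit daisy.
        Visit kale.
      Visit fig.
    At teak: no right child.
    Visit teak.
  At hop: go right to ivy.
    At ivy: no left child.
    At ivy: go right to reed.
      At reed: go left to cedar.
        cedar is a leaf — visit cedar.
      At reed: no right child.
      Visit reed.
    Visit ivy.
  Visit hop.
At moss: go right to aster.
  aster is a leaf — visit aster.
Visit moss.

poppy, bay, daisy, kale, fig, teak, cedar, reed, ivy, hop, aster, moss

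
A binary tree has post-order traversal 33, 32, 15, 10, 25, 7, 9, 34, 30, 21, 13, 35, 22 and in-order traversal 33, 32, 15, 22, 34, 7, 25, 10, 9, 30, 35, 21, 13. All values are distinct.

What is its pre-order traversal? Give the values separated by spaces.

22 15 32 33 35 30 34 9 7 25 10 13 21

The last element of post-order is the root; it splits in-order into left and right subtrees.
Root 22: left subtree has 3 nodes {33, 32, 15}, right has 9 {34, 7, 25, 10, 9, 30, 35, 21, 13}.
  Root 15: left subtree has 2 nodes {33, 32}, right has 0 { }.
    Root 32: left subtree has 1 node {33}, right has 0 { }.
  Root 35: left subtree has 6 nodes {34, 7, 25, 10, 9, 30}, right has 2 {21, 13}.
    Root 30: left subtree has 5 nodes {34, 7, 25, 10, 9}, right has 0 { }.
      Root 34: left subtree has 0 nodes { }, right has 4 {7, 25, 10, 9}.
        Root 9: left subtree has 3 nodes {7, 25, 10}, right has 0 { }.
          Root 7: left subtree has 0 nodes { }, right has 2 {25, 10}.
            Root 25: left subtree has 0 nodes { }, right has 1 {10}.
    Root 13: left subtree has 1 node {21}, right has 0 { }.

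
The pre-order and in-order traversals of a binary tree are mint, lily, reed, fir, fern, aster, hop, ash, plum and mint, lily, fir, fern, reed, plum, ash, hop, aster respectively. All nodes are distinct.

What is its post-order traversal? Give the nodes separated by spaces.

The first element of pre-order is the root; it splits in-order into left and right subtrees.
Root mint: left subtree has 0 nodes { }, right has 8 {lily, fir, fern, reed, plum, ash, hop, aster}.
  Root lily: left subtree has 0 nodes { }, right has 7 {fir, fern, reed, plum, ash, hop, aster}.
    Root reed: left subtree has 2 nodes {fir, fern}, right has 4 {plum, ash, hop, aster}.
      Root fir: left subtree has 0 nodes { }, right has 1 {fern}.
      Root aster: left subtree has 3 nodes {plum, ash, hop}, right has 0 { }.
        Root hop: left subtree has 2 nodes {plum, ash}, right has 0 { }.
          Root ash: left subtree has 1 node {plum}, right has 0 { }.

fern fir plum ash hop aster reed lily mint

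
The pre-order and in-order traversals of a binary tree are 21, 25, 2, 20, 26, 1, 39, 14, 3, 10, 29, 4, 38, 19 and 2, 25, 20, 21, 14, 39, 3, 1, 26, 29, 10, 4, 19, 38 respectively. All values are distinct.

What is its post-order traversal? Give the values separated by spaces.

2 20 25 14 3 39 1 29 19 38 4 10 26 21

The first element of pre-order is the root; it splits in-order into left and right subtrees.
Root 21: left subtree has 3 nodes {2, 25, 20}, right has 10 {14, 39, 3, 1, 26, 29, 10, 4, 19, 38}.
  Root 25: left subtree has 1 node {2}, right has 1 {20}.
  Root 26: left subtree has 4 nodes {14, 39, 3, 1}, right has 5 {29, 10, 4, 19, 38}.
    Root 1: left subtree has 3 nodes {14, 39, 3}, right has 0 { }.
      Root 39: left subtree has 1 node {14}, right has 1 {3}.
    Root 10: left subtree has 1 node {29}, right has 3 {4, 19, 38}.
      Root 4: left subtree has 0 nodes { }, right has 2 {19, 38}.
        Root 38: left subtree has 1 node {19}, right has 0 { }.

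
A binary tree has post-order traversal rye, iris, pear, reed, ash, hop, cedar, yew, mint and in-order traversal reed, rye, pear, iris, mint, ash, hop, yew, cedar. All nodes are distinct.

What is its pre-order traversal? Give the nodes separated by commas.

mint, reed, pear, rye, iris, yew, hop, ash, cedar

The last element of post-order is the root; it splits in-order into left and right subtrees.
Root mint: left subtree has 4 nodes {reed, rye, pear, iris}, right has 4 {ash, hop, yew, cedar}.
  Root reed: left subtree has 0 nodes { }, right has 3 {rye, pear, iris}.
    Root pear: left subtree has 1 node {rye}, right has 1 {iris}.
  Root yew: left subtree has 2 nodes {ash, hop}, right has 1 {cedar}.
    Root hop: left subtree has 1 node {ash}, right has 0 { }.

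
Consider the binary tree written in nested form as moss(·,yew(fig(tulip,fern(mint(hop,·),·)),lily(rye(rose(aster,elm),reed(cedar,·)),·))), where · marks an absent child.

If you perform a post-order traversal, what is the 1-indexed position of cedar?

Post-order visits the left subtree, then the right subtree, then the node.
At moss: no left child.
At moss: go right to yew.
  At yew: go left to fig.
    At fig: go left to tulip.
      tulip is a leaf — visit tulip.
    At fig: go right to fern.
      At fern: go left to mint.
        At mint: go left to hop.
          hop is a leaf — visit hop.
        At mint: no right child.
        Visit mint.
      At fern: no right child.
      Visit fern.
    Visit fig.
  At yew: go right to lily.
    At lily: go left to rye.
      At rye: go left to rose.
        At rose: go left to aster.
          aster is a leaf — visit aster.
        At rose: go right to elm.
          elm is a leaf — visit elm.
        Visit rose.
      At rye: go right to reed.
        At reed: go left to cedar.
          cedar is a leaf — visit cedar.
        At reed: no right child.
        Visit reed.
      Visit rye.
    At lily: no right child.
    Visit lily.
  Visit yew.
Visit moss.
Full post-order sequence: tulip, hop, mint, fern, fig, aster, elm, rose, cedar, reed, rye, lily, yew, moss.

9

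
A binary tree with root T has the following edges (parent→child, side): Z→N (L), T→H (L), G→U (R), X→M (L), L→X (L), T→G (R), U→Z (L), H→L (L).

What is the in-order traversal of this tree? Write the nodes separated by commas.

M, X, L, H, T, G, N, Z, U

In-order visits the left subtree, then the node, then the right subtree.
At T: go left to H.
  At H: go left to L.
    At L: go left to X.
      At X: go left to M.
        M is a leaf — visit M.
      Visit X.
      At X: no right child.
    Visit L.
    At L: no right child.
  Visit H.
  At H: no right child.
Visit T.
At T: go right to G.
  At G: no left child.
  Visit G.
  At G: go right to U.
    At U: go left to Z.
      At Z: go left to N.
        N is a leaf — visit N.
      Visit Z.
      At Z: no right child.
    Visit U.
    At U: no right child.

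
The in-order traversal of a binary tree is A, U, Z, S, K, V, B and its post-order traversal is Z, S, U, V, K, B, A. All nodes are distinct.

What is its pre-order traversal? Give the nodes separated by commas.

A, B, K, U, S, Z, V

The last element of post-order is the root; it splits in-order into left and right subtrees.
Root A: left subtree has 0 nodes { }, right has 6 {U, Z, S, K, V, B}.
  Root B: left subtree has 5 nodes {U, Z, S, K, V}, right has 0 { }.
    Root K: left subtree has 3 nodes {U, Z, S}, right has 1 {V}.
      Root U: left subtree has 0 nodes { }, right has 2 {Z, S}.
        Root S: left subtree has 1 node {Z}, right has 0 { }.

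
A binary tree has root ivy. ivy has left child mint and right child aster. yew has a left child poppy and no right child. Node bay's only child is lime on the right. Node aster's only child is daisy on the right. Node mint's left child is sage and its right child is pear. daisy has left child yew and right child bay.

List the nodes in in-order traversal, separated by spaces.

sage mint pear ivy aster poppy yew daisy bay lime

In-order visits the left subtree, then the node, then the right subtree.
At ivy: go left to mint.
  At mint: go left to sage.
    sage is a leaf — visit sage.
  Visit mint.
  At mint: go right to pear.
    pear is a leaf — visit pear.
Visit ivy.
At ivy: go right to aster.
  At aster: no left child.
  Visit aster.
  At aster: go right to daisy.
    At daisy: go left to yew.
      At yew: go left to poppy.
        poppy is a leaf — visit poppy.
      Visit yew.
      At yew: no right child.
    Visit daisy.
    At daisy: go right to bay.
      At bay: no left child.
      Visit bay.
      At bay: go right to lime.
        lime is a leaf — visit lime.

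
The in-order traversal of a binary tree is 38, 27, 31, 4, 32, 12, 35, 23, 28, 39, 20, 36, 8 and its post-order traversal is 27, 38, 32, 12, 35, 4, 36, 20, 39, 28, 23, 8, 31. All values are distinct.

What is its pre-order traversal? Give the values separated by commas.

The last element of post-order is the root; it splits in-order into left and right subtrees.
Root 31: left subtree has 2 nodes {38, 27}, right has 10 {4, 32, 12, 35, 23, 28, 39, 20, 36, 8}.
  Root 38: left subtree has 0 nodes { }, right has 1 {27}.
  Root 8: left subtree has 9 nodes {4, 32, 12, 35, 23, 28, 39, 20, 36}, right has 0 { }.
    Root 23: left subtree has 4 nodes {4, 32, 12, 35}, right has 4 {28, 39, 20, 36}.
      Root 4: left subtree has 0 nodes { }, right has 3 {32, 12, 35}.
        Root 35: left subtree has 2 nodes {32, 12}, right has 0 { }.
          Root 12: left subtree has 1 node {32}, right has 0 { }.
      Root 28: left subtree has 0 nodes { }, right has 3 {39, 20, 36}.
        Root 39: left subtree has 0 nodes { }, right has 2 {20, 36}.
          Root 20: left subtree has 0 nodes { }, right has 1 {36}.

31, 38, 27, 8, 23, 4, 35, 12, 32, 28, 39, 20, 36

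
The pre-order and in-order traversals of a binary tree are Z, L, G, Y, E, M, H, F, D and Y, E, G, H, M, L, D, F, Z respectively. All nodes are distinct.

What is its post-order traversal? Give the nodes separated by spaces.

E Y H M G D F L Z

The first element of pre-order is the root; it splits in-order into left and right subtrees.
Root Z: left subtree has 8 nodes {Y, E, G, H, M, L, D, F}, right has 0 { }.
  Root L: left subtree has 5 nodes {Y, E, G, H, M}, right has 2 {D, F}.
    Root G: left subtree has 2 nodes {Y, E}, right has 2 {H, M}.
      Root Y: left subtree has 0 nodes { }, right has 1 {E}.
      Root M: left subtree has 1 node {H}, right has 0 { }.
    Root F: left subtree has 1 node {D}, right has 0 { }.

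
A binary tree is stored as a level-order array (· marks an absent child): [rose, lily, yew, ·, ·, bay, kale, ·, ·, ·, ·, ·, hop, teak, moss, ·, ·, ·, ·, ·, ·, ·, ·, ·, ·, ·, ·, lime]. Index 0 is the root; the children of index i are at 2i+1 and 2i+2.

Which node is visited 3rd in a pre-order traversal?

yew

Pre-order visits the node, then its left subtree, then its right subtree.
Visit rose.
At rose: go left to lily.
  lily is a leaf — visit lily.
At rose: go right to yew.
  Visit yew.
  At yew: go left to bay.
    Visit bay.
    At bay: no left child.
    At bay: go right to hop.
      hop is a leaf — visit hop.
  At yew: go right to kale.
    Visit kale.
    At kale: go left to teak.
      Visit teak.
      At teak: go left to lime.
        lime is a leaf — visit lime.
      At teak: no right child.
    At kale: go right to moss.
      moss is a leaf — visit moss.
Full pre-order sequence: rose, lily, yew, bay, hop, kale, teak, lime, moss.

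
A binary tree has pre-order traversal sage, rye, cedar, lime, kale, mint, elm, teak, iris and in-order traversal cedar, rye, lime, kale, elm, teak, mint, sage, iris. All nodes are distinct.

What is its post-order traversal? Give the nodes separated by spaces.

The first element of pre-order is the root; it splits in-order into left and right subtrees.
Root sage: left subtree has 7 nodes {cedar, rye, lime, kale, elm, teak, mint}, right has 1 {iris}.
  Root rye: left subtree has 1 node {cedar}, right has 5 {lime, kale, elm, teak, mint}.
    Root lime: left subtree has 0 nodes { }, right has 4 {kale, elm, teak, mint}.
      Root kale: left subtree has 0 nodes { }, right has 3 {elm, teak, mint}.
        Root mint: left subtree has 2 nodes {elm, teak}, right has 0 { }.
          Root elm: left subtree has 0 nodes { }, right has 1 {teak}.

cedar teak elm mint kale lime rye iris sage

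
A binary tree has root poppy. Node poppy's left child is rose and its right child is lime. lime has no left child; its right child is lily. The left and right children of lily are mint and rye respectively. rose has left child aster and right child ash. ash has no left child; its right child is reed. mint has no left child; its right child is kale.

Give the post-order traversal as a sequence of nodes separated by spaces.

aster reed ash rose kale mint rye lily lime poppy

Post-order visits the left subtree, then the right subtree, then the node.
At poppy: go left to rose.
  At rose: go left to aster.
    aster is a leaf — visit aster.
  At rose: go right to ash.
    At ash: no left child.
    At ash: go right to reed.
      reed is a leaf — visit reed.
    Visit ash.
  Visit rose.
At poppy: go right to lime.
  At lime: no left child.
  At lime: go right to lily.
    At lily: go left to mint.
      At mint: no left child.
      At mint: go right to kale.
        kale is a leaf — visit kale.
      Visit mint.
    At lily: go right to rye.
      rye is a leaf — visit rye.
    Visit lily.
  Visit lime.
Visit poppy.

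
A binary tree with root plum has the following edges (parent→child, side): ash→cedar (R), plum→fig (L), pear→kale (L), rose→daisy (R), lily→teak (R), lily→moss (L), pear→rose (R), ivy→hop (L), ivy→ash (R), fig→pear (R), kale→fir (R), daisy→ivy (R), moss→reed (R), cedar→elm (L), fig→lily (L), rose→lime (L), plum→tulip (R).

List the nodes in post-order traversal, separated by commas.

Post-order visits the left subtree, then the right subtree, then the node.
At plum: go left to fig.
  At fig: go left to lily.
    At lily: go left to moss.
      At moss: no left child.
      At moss: go right to reed.
        reed is a leaf — visit reed.
      Visit moss.
    At lily: go right to teak.
      teak is a leaf — visit teak.
    Visit lily.
  At fig: go right to pear.
    At pear: go left to kale.
      At kale: no left child.
      At kale: go right to fir.
        fir is a leaf — visit fir.
      Visit kale.
    At pear: go right to rose.
      At rose: go left to lime.
        lime is a leaf — visit lime.
      At rose: go right to daisy.
        At daisy: no left child.
        At daisy: go right to ivy.
          At ivy: go left to hop.
            hop is a leaf — visit hop.
          At ivy: go right to ash.
            At ash: no left child.
            At ash: go right to cedar.
              At cedar: go left to elm.
                elm is a leaf — visit elm.
              At cedar: no right child.
              Visit cedar.
            Visit ash.
          Visit ivy.
        Visit daisy.
      Visit rose.
    Visit pear.
  Visit fig.
At plum: go right to tulip.
  tulip is a leaf — visit tulip.
Visit plum.

reed, moss, teak, lily, fir, kale, lime, hop, elm, cedar, ash, ivy, daisy, rose, pear, fig, tulip, plum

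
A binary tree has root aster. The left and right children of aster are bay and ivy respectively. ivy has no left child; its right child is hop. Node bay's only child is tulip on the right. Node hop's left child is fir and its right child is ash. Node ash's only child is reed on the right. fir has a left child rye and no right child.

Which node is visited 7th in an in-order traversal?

In-order visits the left subtree, then the node, then the right subtree.
At aster: go left to bay.
  At bay: no left child.
  Visit bay.
  At bay: go right to tulip.
    tulip is a leaf — visit tulip.
Visit aster.
At aster: go right to ivy.
  At ivy: no left child.
  Visit ivy.
  At ivy: go right to hop.
    At hop: go left to fir.
      At fir: go left to rye.
        rye is a leaf — visit rye.
      Visit fir.
      At fir: no right child.
    Visit hop.
    At hop: go right to ash.
      At ash: no left child.
      Visit ash.
      At ash: go right to reed.
        reed is a leaf — visit reed.
Full in-order sequence: bay, tulip, aster, ivy, rye, fir, hop, ash, reed.

hop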